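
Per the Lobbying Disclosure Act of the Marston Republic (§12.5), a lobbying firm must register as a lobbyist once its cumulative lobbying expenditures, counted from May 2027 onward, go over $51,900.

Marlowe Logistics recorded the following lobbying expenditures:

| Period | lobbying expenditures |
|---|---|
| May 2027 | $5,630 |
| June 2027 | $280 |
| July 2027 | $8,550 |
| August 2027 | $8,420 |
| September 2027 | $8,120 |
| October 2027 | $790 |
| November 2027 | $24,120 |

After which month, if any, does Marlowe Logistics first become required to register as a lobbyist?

November 2027

Through May 2027: $5,630
Through June 2027: $5,910
Through July 2027: $14,460
Through August 2027: $22,880
Through September 2027: $31,000
Through October 2027: $31,790
Through November 2027: $55,910 ← exceeds threshold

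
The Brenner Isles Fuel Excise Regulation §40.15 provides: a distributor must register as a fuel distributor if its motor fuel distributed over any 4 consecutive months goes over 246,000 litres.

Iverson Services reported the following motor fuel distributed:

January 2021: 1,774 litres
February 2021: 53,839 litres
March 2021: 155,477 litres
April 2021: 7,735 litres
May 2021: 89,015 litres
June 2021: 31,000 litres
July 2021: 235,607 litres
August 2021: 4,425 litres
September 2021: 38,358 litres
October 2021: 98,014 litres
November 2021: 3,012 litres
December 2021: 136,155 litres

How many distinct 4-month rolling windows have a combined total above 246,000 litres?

January 2021–April 2021: 1,774 litres + 53,839 litres + 155,477 litres + 7,735 litres = 218,825 litres (under)
February 2021–May 2021: 53,839 litres + 155,477 litres + 7,735 litres + 89,015 litres = 306,066 litres (over)
March 2021–June 2021: 155,477 litres + 7,735 litres + 89,015 litres + 31,000 litres = 283,227 litres (over)
April 2021–July 2021: 7,735 litres + 89,015 litres + 31,000 litres + 235,607 litres = 363,357 litres (over)
May 2021–August 2021: 89,015 litres + 31,000 litres + 235,607 litres + 4,425 litres = 360,047 litres (over)
June 2021–September 2021: 31,000 litres + 235,607 litres + 4,425 litres + 38,358 litres = 309,390 litres (over)
July 2021–October 2021: 235,607 litres + 4,425 litres + 38,358 litres + 98,014 litres = 376,404 litres (over)
August 2021–November 2021: 4,425 litres + 38,358 litres + 98,014 litres + 3,012 litres = 143,809 litres (under)
September 2021–December 2021: 38,358 litres + 98,014 litres + 3,012 litres + 136,155 litres = 275,539 litres (over)
7 windows exceed the threshold.

7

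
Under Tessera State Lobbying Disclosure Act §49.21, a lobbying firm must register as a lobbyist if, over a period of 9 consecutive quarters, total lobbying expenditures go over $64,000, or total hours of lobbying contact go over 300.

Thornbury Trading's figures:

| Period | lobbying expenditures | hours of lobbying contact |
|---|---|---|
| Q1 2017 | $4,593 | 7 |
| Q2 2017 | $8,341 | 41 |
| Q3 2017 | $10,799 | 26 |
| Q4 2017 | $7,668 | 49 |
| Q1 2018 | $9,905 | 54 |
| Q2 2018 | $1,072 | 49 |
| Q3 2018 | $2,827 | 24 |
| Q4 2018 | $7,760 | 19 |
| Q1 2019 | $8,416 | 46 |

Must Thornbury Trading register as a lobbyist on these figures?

Total lobbying expenditures: $4,593 + $8,341 + $10,799 + $7,668 + $9,905 + $1,072 + $2,827 + $7,760 + $8,416 = $61,381 (≤ $64,000).
Total hours of lobbying contact: 7 + 41 + 26 + 49 + 54 + 49 + 24 + 19 + 46 = 315 (> 300).
The test is 'or': at least one threshold is exceeded.

Yes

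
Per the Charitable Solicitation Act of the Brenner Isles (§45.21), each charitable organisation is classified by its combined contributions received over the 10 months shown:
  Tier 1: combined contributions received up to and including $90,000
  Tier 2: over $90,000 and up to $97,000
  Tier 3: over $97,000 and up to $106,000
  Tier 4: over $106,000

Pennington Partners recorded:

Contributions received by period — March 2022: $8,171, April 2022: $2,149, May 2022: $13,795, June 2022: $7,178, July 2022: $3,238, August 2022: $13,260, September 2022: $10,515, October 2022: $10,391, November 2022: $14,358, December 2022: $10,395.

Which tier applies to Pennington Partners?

Combined contributions received: $8,171 + $2,149 + $13,795 + $7,178 + $3,238 + $13,260 + $10,515 + $10,391 + $14,358 + $10,395 = $93,450.
$90,000 < $93,450 ≤ $97,000, so Tier 2 applies.

Tier 2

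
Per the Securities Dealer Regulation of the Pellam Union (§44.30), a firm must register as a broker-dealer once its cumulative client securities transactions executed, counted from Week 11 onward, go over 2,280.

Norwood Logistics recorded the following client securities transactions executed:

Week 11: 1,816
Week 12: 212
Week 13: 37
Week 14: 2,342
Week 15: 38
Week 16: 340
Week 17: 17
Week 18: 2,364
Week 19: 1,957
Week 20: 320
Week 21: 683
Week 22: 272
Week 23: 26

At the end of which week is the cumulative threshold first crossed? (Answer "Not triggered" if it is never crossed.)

Week 14

Through Week 11: 1,816
Through Week 12: 2,028
Through Week 13: 2,065
Through Week 14: 4,407 ← exceeds threshold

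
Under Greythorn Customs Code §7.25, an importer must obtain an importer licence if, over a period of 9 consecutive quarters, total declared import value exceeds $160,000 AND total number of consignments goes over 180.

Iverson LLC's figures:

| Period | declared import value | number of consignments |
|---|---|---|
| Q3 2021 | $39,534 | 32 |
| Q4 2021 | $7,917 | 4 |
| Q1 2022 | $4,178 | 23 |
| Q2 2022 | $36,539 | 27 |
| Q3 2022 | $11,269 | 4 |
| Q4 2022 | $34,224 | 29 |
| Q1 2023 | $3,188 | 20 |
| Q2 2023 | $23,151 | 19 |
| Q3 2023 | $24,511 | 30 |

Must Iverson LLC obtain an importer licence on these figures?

Total declared import value: $39,534 + $7,917 + $4,178 + $36,539 + $11,269 + $34,224 + $3,188 + $23,151 + $24,511 = $184,511 (> $160,000).
Total number of consignments: 32 + 4 + 23 + 27 + 4 + 29 + 20 + 19 + 30 = 188 (> 180).
The test is 'and': both thresholds are exceeded.

Yes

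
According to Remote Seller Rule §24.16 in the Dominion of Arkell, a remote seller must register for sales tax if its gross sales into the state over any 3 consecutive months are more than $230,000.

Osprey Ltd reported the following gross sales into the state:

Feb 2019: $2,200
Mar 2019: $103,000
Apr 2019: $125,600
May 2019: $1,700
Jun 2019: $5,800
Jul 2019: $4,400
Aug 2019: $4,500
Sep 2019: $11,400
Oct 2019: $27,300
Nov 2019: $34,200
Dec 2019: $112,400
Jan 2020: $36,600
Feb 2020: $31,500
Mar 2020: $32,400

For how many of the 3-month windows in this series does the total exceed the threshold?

2

Feb 2019–Apr 2019: $2,200 + $103,000 + $125,600 = $230,800 (over)
Mar 2019–May 2019: $103,000 + $125,600 + $1,700 = $230,300 (over)
Apr 2019–Jun 2019: $125,600 + $1,700 + $5,800 = $133,100 (under)
May 2019–Jul 2019: $1,700 + $5,800 + $4,400 = $11,900 (under)
Jun 2019–Aug 2019: $5,800 + $4,400 + $4,500 = $14,700 (under)
Jul 2019–Sep 2019: $4,400 + $4,500 + $11,400 = $20,300 (under)
Aug 2019–Oct 2019: $4,500 + $11,400 + $27,300 = $43,200 (under)
Sep 2019–Nov 2019: $11,400 + $27,300 + $34,200 = $72,900 (under)
Oct 2019–Dec 2019: $27,300 + $34,200 + $112,400 = $173,900 (under)
Nov 2019–Jan 2020: $34,200 + $112,400 + $36,600 = $183,200 (under)
Dec 2019–Feb 2020: $112,400 + $36,600 + $31,500 = $180,500 (under)
Jan 2020–Mar 2020: $36,600 + $31,500 + $32,400 = $100,500 (under)
2 windows exceed the threshold.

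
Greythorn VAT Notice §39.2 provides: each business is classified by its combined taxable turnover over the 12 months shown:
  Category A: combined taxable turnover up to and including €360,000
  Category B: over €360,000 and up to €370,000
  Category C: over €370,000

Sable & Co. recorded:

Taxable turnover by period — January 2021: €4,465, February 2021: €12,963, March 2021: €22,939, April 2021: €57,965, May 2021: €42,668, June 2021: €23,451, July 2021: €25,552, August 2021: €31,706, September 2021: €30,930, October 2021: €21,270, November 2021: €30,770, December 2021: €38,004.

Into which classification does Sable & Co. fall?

Category A

Combined taxable turnover: €4,465 + €12,963 + €22,939 + €57,965 + €42,668 + €23,451 + €25,552 + €31,706 + €30,930 + €21,270 + €30,770 + €38,004 = €342,683.
€342,683 ≤ €360,000, so Category A applies.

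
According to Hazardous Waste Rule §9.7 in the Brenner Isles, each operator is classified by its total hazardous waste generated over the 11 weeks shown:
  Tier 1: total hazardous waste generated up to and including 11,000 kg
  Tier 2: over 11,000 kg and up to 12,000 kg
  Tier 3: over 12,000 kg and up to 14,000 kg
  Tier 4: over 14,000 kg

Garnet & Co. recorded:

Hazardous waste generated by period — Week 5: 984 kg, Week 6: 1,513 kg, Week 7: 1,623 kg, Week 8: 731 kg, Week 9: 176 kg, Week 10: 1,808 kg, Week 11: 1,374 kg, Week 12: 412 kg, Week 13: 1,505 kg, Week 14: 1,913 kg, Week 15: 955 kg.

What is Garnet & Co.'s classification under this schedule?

Tier 3

Total hazardous waste generated: 984 kg + 1,513 kg + 1,623 kg + 731 kg + 176 kg + 1,808 kg + 1,374 kg + 412 kg + 1,505 kg + 1,913 kg + 955 kg = 12,994 kg.
12,000 kg < 12,994 kg ≤ 14,000 kg, so Tier 3 applies.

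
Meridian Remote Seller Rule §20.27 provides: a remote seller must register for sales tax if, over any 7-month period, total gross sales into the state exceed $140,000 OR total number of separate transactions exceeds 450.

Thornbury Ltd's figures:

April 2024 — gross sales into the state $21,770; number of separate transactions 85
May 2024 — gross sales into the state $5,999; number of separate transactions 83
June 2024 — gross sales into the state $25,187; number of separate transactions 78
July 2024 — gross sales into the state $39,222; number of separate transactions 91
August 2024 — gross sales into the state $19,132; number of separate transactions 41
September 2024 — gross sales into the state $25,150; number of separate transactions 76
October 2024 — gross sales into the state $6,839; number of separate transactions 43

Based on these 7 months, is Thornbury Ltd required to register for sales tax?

Yes

Total gross sales into the state: $21,770 + $5,999 + $25,187 + $39,222 + $19,132 + $25,150 + $6,839 = $143,299 (> $140,000).
Total number of separate transactions: 85 + 83 + 78 + 91 + 41 + 76 + 43 = 497 (> 450).
The test is 'or': at least one threshold is exceeded.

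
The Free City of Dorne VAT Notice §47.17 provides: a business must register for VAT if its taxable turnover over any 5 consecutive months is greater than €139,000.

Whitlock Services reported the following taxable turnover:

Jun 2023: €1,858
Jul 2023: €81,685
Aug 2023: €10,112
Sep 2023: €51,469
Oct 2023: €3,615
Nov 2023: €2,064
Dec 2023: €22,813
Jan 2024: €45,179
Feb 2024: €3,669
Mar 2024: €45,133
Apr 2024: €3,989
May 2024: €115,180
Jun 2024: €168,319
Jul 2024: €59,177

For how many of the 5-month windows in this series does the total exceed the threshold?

Jun 2023–Oct 2023: €1,858 + €81,685 + €10,112 + €51,469 + €3,615 = €148,739 (over)
Jul 2023–Nov 2023: €81,685 + €10,112 + €51,469 + €3,615 + €2,064 = €148,945 (over)
Aug 2023–Dec 2023: €10,112 + €51,469 + €3,615 + €2,064 + €22,813 = €90,073 (under)
Sep 2023–Jan 2024: €51,469 + €3,615 + €2,064 + €22,813 + €45,179 = €125,140 (under)
Oct 2023–Feb 2024: €3,615 + €2,064 + €22,813 + €45,179 + €3,669 = €77,340 (under)
Nov 2023–Mar 2024: €2,064 + €22,813 + €45,179 + €3,669 + €45,133 = €118,858 (under)
Dec 2023–Apr 2024: €22,813 + €45,179 + €3,669 + €45,133 + €3,989 = €120,783 (under)
Jan 2024–May 2024: €45,179 + €3,669 + €45,133 + €3,989 + €115,180 = €213,150 (over)
Feb 2024–Jun 2024: €3,669 + €45,133 + €3,989 + €115,180 + €168,319 = €336,290 (over)
Mar 2024–Jul 2024: €45,133 + €3,989 + €115,180 + €168,319 + €59,177 = €391,798 (over)
5 windows exceed the threshold.

5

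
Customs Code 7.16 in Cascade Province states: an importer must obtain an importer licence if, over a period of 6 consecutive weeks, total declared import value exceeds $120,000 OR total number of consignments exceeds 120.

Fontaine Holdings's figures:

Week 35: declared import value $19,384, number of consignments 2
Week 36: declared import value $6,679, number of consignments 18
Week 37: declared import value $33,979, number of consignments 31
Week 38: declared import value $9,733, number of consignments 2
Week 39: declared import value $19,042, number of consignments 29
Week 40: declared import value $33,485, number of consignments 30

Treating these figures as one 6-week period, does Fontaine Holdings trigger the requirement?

Yes

Total declared import value: $19,384 + $6,679 + $33,979 + $9,733 + $19,042 + $33,485 = $122,302 (> $120,000).
Total number of consignments: 2 + 18 + 31 + 2 + 29 + 30 = 112 (≤ 120).
The test is 'or': at least one threshold is exceeded.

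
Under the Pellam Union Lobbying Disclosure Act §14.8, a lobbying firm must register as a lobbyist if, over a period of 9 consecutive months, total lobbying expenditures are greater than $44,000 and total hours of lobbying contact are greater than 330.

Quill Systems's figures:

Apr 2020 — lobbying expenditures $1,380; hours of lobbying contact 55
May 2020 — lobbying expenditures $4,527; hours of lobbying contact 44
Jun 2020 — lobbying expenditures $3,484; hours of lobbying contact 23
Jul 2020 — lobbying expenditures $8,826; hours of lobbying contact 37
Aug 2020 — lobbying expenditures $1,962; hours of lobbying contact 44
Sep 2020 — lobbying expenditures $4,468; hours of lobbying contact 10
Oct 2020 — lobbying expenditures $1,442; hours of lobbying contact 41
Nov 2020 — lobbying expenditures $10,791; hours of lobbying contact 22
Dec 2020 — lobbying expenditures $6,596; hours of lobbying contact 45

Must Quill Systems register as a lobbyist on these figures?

Total lobbying expenditures: $1,380 + $4,527 + $3,484 + $8,826 + $1,962 + $4,468 + $1,442 + $10,791 + $6,596 = $43,476 (≤ $44,000).
Total hours of lobbying contact: 55 + 44 + 23 + 37 + 44 + 10 + 41 + 22 + 45 = 321 (≤ 330).
The test is 'and': the rule requires both, and at least one is not exceeded.

No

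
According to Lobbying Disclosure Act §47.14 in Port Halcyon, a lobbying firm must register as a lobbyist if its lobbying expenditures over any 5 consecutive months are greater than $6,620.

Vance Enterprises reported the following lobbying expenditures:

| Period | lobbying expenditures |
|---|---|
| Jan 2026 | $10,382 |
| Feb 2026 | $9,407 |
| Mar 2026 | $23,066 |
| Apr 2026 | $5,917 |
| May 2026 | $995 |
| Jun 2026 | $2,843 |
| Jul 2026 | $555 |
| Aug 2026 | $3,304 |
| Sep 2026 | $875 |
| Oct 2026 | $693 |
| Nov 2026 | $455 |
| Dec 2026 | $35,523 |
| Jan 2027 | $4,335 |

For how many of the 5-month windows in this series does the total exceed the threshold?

8

Jan 2026–May 2026: $10,382 + $9,407 + $23,066 + $5,917 + $995 = $49,767 (over)
Feb 2026–Jun 2026: $9,407 + $23,066 + $5,917 + $995 + $2,843 = $42,228 (over)
Mar 2026–Jul 2026: $23,066 + $5,917 + $995 + $2,843 + $555 = $33,376 (over)
Apr 2026–Aug 2026: $5,917 + $995 + $2,843 + $555 + $3,304 = $13,614 (over)
May 2026–Sep 2026: $995 + $2,843 + $555 + $3,304 + $875 = $8,572 (over)
Jun 2026–Oct 2026: $2,843 + $555 + $3,304 + $875 + $693 = $8,270 (over)
Jul 2026–Nov 2026: $555 + $3,304 + $875 + $693 + $455 = $5,882 (under)
Aug 2026–Dec 2026: $3,304 + $875 + $693 + $455 + $35,523 = $40,850 (over)
Sep 2026–Jan 2027: $875 + $693 + $455 + $35,523 + $4,335 = $41,881 (over)
8 windows exceed the threshold.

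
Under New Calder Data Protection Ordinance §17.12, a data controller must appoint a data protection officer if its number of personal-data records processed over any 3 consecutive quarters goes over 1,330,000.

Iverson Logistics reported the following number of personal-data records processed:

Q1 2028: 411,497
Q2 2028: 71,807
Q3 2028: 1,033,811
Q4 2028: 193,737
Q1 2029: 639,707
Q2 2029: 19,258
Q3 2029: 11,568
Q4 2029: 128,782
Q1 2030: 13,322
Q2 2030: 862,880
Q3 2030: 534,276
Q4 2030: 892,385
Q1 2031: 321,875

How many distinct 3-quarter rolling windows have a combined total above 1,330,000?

5

Q1 2028–Q3 2028: 411,497 + 71,807 + 1,033,811 = 1,517,115 (over)
Q2 2028–Q4 2028: 71,807 + 1,033,811 + 193,737 = 1,299,355 (under)
Q3 2028–Q1 2029: 1,033,811 + 193,737 + 639,707 = 1,867,255 (over)
Q4 2028–Q2 2029: 193,737 + 639,707 + 19,258 = 852,702 (under)
Q1 2029–Q3 2029: 639,707 + 19,258 + 11,568 = 670,533 (under)
Q2 2029–Q4 2029: 19,258 + 11,568 + 128,782 = 159,608 (under)
Q3 2029–Q1 2030: 11,568 + 128,782 + 13,322 = 153,672 (under)
Q4 2029–Q2 2030: 128,782 + 13,322 + 862,880 = 1,004,984 (under)
Q1 2030–Q3 2030: 13,322 + 862,880 + 534,276 = 1,410,478 (over)
Q2 2030–Q4 2030: 862,880 + 534,276 + 892,385 = 2,289,541 (over)
Q3 2030–Q1 2031: 534,276 + 892,385 + 321,875 = 1,748,536 (over)
5 windows exceed the threshold.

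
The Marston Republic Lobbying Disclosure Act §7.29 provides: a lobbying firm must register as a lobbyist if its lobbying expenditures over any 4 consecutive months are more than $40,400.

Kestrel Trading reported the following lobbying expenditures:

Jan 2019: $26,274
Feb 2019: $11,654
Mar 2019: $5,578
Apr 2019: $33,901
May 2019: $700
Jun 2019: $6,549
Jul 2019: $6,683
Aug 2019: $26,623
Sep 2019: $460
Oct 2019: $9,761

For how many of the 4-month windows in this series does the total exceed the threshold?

Jan 2019–Apr 2019: $26,274 + $11,654 + $5,578 + $33,901 = $77,407 (over)
Feb 2019–May 2019: $11,654 + $5,578 + $33,901 + $700 = $51,833 (over)
Mar 2019–Jun 2019: $5,578 + $33,901 + $700 + $6,549 = $46,728 (over)
Apr 2019–Jul 2019: $33,901 + $700 + $6,549 + $6,683 = $47,833 (over)
May 2019–Aug 2019: $700 + $6,549 + $6,683 + $26,623 = $40,555 (over)
Jun 2019–Sep 2019: $6,549 + $6,683 + $26,623 + $460 = $40,315 (under)
Jul 2019–Oct 2019: $6,683 + $26,623 + $460 + $9,761 = $43,527 (over)
6 windows exceed the threshold.

6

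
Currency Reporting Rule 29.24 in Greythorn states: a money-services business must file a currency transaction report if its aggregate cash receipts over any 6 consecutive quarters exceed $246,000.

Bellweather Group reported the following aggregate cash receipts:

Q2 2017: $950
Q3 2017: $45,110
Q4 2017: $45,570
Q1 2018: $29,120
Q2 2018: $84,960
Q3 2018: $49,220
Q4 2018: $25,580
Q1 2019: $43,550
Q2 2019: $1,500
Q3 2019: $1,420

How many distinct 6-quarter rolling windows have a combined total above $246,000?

Q2 2017–Q3 2018: $950 + $45,110 + $45,570 + $29,120 + $84,960 + $49,220 = $254,930 (over)
Q3 2017–Q4 2018: $45,110 + $45,570 + $29,120 + $84,960 + $49,220 + $25,580 = $279,560 (over)
Q4 2017–Q1 2019: $45,570 + $29,120 + $84,960 + $49,220 + $25,580 + $43,550 = $278,000 (over)
Q1 2018–Q2 2019: $29,120 + $84,960 + $49,220 + $25,580 + $43,550 + $1,500 = $233,930 (under)
Q2 2018–Q3 2019: $84,960 + $49,220 + $25,580 + $43,550 + $1,500 + $1,420 = $206,230 (under)
3 windows exceed the threshold.

3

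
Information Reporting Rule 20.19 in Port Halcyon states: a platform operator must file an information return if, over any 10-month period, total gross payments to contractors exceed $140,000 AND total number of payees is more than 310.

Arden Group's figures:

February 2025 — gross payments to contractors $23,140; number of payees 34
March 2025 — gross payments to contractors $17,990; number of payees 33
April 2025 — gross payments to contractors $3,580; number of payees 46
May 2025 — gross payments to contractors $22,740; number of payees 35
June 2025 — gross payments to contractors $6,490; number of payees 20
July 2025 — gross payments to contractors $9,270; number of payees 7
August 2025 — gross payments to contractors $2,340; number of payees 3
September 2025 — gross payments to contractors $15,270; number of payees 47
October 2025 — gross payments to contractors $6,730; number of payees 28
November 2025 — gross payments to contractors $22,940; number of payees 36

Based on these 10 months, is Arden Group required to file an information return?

Total gross payments to contractors: $23,140 + $17,990 + $3,580 + $22,740 + $6,490 + $9,270 + $2,340 + $15,270 + $6,730 + $22,940 = $130,490 (≤ $140,000).
Total number of payees: 34 + 33 + 46 + 35 + 20 + 7 + 3 + 47 + 28 + 36 = 289 (≤ 310).
The test is 'and': the rule requires both, and at least one is not exceeded.

No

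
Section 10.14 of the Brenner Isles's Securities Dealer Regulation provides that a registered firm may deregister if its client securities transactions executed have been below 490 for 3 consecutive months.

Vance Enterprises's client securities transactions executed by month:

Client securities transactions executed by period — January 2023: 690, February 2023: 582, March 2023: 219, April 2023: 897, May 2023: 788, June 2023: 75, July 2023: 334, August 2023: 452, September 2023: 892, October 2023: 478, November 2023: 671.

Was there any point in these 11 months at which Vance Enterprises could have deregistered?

Months below 490: March 2023, June 2023, July 2023, August 2023, October 2023.
Longest run of consecutive months below the threshold: 3.
3 ≥ 3, so Vance Enterprises became eligible.

Yes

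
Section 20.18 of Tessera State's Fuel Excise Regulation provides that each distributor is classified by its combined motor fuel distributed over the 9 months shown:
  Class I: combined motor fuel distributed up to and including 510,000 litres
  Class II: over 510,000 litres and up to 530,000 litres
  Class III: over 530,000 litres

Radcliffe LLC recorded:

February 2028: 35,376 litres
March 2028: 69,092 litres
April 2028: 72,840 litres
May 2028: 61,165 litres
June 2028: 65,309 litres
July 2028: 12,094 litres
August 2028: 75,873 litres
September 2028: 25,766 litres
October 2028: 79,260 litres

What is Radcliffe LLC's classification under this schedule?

Class I

Combined motor fuel distributed: 35,376 litres + 69,092 litres + 72,840 litres + 61,165 litres + 65,309 litres + 12,094 litres + 75,873 litres + 25,766 litres + 79,260 litres = 496,775 litres.
496,775 litres ≤ 510,000 litres, so Class I applies.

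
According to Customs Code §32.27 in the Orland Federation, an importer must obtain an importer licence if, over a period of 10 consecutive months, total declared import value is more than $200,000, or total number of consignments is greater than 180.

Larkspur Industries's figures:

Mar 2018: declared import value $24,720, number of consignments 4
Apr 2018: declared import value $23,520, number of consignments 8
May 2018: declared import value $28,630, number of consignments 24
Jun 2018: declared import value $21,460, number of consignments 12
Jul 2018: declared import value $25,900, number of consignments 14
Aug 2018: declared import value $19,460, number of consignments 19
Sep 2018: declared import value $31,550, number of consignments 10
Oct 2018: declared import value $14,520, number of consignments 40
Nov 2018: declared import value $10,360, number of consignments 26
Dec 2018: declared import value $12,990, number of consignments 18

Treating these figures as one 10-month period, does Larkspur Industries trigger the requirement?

Yes

Total declared import value: $24,720 + $23,520 + $28,630 + $21,460 + $25,900 + $19,460 + $31,550 + $14,520 + $10,360 + $12,990 = $213,110 (> $200,000).
Total number of consignments: 4 + 8 + 24 + 12 + 14 + 19 + 10 + 40 + 26 + 18 = 175 (≤ 180).
The test is 'or': at least one threshold is exceeded.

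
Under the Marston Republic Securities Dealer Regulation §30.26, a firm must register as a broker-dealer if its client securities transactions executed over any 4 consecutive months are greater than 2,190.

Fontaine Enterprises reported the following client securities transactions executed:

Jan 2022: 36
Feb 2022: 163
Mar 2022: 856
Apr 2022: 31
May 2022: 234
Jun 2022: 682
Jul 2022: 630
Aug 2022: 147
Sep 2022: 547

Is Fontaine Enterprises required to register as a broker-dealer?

No

Jan 2022–Apr 2022: 36 + 163 + 856 + 31 = 1,086 (under)
Feb 2022–May 2022: 163 + 856 + 31 + 234 = 1,284 (under)
Mar 2022–Jun 2022: 856 + 31 + 234 + 682 = 1,803 (under)
Apr 2022–Jul 2022: 31 + 234 + 682 + 630 = 1,577 (under)
May 2022–Aug 2022: 234 + 682 + 630 + 147 = 1,693 (under)
Jun 2022–Sep 2022: 682 + 630 + 147 + 547 = 2,006 (under)
No window exceeds 2,190.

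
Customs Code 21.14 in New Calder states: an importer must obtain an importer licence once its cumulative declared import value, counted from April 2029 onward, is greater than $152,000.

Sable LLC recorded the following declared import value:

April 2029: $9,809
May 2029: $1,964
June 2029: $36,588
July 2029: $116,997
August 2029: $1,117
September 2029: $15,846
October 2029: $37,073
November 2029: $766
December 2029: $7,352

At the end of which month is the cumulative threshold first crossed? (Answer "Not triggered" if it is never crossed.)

Through April 2029: $9,809
Through May 2029: $11,773
Through June 2029: $48,361
Through July 2029: $165,358 ← exceeds threshold

July 2029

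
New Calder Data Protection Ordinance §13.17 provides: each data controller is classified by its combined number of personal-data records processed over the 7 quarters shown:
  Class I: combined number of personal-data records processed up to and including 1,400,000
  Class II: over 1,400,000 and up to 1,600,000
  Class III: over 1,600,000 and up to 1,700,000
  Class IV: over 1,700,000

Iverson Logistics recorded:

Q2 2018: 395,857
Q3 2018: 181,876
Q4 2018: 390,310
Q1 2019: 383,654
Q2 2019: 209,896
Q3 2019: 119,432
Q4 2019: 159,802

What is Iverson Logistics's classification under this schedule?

Class IV

Combined number of personal-data records processed: 395,857 + 181,876 + 390,310 + 383,654 + 209,896 + 119,432 + 159,802 = 1,840,827.
1,840,827 > 1,700,000, so Class IV applies.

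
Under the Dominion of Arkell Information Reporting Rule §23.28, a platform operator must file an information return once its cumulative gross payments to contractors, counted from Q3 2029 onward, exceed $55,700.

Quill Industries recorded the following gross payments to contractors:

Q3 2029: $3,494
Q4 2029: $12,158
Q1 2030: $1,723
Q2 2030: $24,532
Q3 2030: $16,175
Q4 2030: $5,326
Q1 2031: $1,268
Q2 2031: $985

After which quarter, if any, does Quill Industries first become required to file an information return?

Q3 2030

Through Q3 2029: $3,494
Through Q4 2029: $15,652
Through Q1 2030: $17,375
Through Q2 2030: $41,907
Through Q3 2030: $58,082 ← exceeds threshold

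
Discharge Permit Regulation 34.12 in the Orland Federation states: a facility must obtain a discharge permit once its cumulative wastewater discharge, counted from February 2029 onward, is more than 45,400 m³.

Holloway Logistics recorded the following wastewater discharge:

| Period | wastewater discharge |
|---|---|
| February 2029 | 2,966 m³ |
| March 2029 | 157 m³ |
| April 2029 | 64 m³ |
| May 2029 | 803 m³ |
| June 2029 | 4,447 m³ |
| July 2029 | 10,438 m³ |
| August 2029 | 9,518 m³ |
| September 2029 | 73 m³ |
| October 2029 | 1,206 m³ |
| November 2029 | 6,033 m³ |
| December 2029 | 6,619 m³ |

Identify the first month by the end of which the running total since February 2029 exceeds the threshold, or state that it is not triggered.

Not triggered

Through February 2029: 2,966 m³
Through March 2029: 3,123 m³
Through April 2029: 3,187 m³
Through May 2029: 3,990 m³
Through June 2029: 8,437 m³
Through July 2029: 18,875 m³
Through August 2029: 28,393 m³
Through September 2029: 28,466 m³
Through October 2029: 29,672 m³
Through November 2029: 35,705 m³
Through December 2029: 42,324 m³
Final cumulative total 42,324 m³ ≤ 45,400 m³; the threshold is never exceeded.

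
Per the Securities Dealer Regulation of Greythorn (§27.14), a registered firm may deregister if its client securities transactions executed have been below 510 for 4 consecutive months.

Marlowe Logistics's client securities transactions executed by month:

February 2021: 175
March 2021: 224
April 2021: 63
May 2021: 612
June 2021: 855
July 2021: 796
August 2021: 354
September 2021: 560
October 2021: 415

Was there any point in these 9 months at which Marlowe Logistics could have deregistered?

No

Months below 510: February 2021, March 2021, April 2021, August 2021, October 2021.
Longest run of consecutive months below the threshold: 3.
3 < 4, so Marlowe Logistics never became eligible.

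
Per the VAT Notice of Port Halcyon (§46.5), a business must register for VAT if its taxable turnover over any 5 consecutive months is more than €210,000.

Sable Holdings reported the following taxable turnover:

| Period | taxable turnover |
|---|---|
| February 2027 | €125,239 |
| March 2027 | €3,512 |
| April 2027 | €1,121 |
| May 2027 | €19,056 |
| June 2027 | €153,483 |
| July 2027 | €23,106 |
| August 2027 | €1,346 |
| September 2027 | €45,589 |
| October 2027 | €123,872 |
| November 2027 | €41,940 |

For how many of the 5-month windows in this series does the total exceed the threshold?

February 2027–June 2027: €125,239 + €3,512 + €1,121 + €19,056 + €153,483 = €302,411 (over)
March 2027–July 2027: €3,512 + €1,121 + €19,056 + €153,483 + €23,106 = €200,278 (under)
April 2027–August 2027: €1,121 + €19,056 + €153,483 + €23,106 + €1,346 = €198,112 (under)
May 2027–September 2027: €19,056 + €153,483 + €23,106 + €1,346 + €45,589 = €242,580 (over)
June 2027–October 2027: €153,483 + €23,106 + €1,346 + €45,589 + €123,872 = €347,396 (over)
July 2027–November 2027: €23,106 + €1,346 + €45,589 + €123,872 + €41,940 = €235,853 (over)
4 windows exceed the threshold.

4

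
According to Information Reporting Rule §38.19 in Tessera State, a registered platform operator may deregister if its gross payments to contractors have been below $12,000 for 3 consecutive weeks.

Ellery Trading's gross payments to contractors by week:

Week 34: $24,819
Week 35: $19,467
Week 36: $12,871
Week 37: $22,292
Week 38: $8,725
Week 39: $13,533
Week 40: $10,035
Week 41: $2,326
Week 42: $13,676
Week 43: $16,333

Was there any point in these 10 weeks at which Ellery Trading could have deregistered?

No

Weeks below $12,000: Week 38, Week 40, Week 41.
Longest run of consecutive weeks below the threshold: 2.
2 < 3, so Ellery Trading never became eligible.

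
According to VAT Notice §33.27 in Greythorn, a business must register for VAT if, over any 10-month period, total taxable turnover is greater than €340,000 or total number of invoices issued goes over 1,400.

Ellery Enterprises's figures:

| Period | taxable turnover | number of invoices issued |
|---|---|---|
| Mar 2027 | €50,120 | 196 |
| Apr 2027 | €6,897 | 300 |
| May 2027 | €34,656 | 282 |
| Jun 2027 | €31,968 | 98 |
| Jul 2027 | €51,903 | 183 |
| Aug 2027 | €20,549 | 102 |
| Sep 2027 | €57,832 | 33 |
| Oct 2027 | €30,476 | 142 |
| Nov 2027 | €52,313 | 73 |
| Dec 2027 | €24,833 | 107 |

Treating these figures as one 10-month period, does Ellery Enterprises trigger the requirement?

Total taxable turnover: €50,120 + €6,897 + €34,656 + €31,968 + €51,903 + €20,549 + €57,832 + €30,476 + €52,313 + €24,833 = €361,547 (> €340,000).
Total number of invoices issued: 196 + 300 + 282 + 98 + 183 + 102 + 33 + 142 + 73 + 107 = 1,516 (> 1,400).
The test is 'or': at least one threshold is exceeded.

Yes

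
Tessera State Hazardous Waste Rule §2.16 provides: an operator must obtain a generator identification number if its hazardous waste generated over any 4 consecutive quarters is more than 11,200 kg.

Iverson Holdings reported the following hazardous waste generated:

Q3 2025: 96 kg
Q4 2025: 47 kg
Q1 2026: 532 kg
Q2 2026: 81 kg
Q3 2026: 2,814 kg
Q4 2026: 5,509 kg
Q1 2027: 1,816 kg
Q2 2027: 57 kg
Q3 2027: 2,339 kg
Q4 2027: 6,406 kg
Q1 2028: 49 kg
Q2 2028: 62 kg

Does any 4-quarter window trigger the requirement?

Q3 2025–Q2 2026: 96 kg + 47 kg + 532 kg + 81 kg = 756 kg (under)
Q4 2025–Q3 2026: 47 kg + 532 kg + 81 kg + 2,814 kg = 3,474 kg (under)
Q1 2026–Q4 2026: 532 kg + 81 kg + 2,814 kg + 5,509 kg = 8,936 kg (under)
Q2 2026–Q1 2027: 81 kg + 2,814 kg + 5,509 kg + 1,816 kg = 10,220 kg (under)
Q3 2026–Q2 2027: 2,814 kg + 5,509 kg + 1,816 kg + 57 kg = 10,196 kg (under)
Q4 2026–Q3 2027: 5,509 kg + 1,816 kg + 57 kg + 2,339 kg = 9,721 kg (under)
Q1 2027–Q4 2027: 1,816 kg + 57 kg + 2,339 kg + 6,406 kg = 10,618 kg (under)
Q2 2027–Q1 2028: 57 kg + 2,339 kg + 6,406 kg + 49 kg = 8,851 kg (under)
Q3 2027–Q2 2028: 2,339 kg + 6,406 kg + 49 kg + 62 kg = 8,856 kg (under)
No window exceeds 11,200 kg.

No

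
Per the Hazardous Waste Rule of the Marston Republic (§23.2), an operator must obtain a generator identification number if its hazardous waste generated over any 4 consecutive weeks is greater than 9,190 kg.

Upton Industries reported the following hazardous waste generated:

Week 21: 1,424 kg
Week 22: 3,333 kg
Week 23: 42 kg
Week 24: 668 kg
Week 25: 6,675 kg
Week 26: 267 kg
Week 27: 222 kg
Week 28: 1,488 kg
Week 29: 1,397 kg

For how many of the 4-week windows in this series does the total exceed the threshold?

Week 21–Week 24: 1,424 kg + 3,333 kg + 42 kg + 668 kg = 5,467 kg (under)
Week 22–Week 25: 3,333 kg + 42 kg + 668 kg + 6,675 kg = 10,718 kg (over)
Week 23–Week 26: 42 kg + 668 kg + 6,675 kg + 267 kg = 7,652 kg (under)
Week 24–Week 27: 668 kg + 6,675 kg + 267 kg + 222 kg = 7,832 kg (under)
Week 25–Week 28: 6,675 kg + 267 kg + 222 kg + 1,488 kg = 8,652 kg (under)
Week 26–Week 29: 267 kg + 222 kg + 1,488 kg + 1,397 kg = 3,374 kg (under)
1 window exceeds the threshold.

1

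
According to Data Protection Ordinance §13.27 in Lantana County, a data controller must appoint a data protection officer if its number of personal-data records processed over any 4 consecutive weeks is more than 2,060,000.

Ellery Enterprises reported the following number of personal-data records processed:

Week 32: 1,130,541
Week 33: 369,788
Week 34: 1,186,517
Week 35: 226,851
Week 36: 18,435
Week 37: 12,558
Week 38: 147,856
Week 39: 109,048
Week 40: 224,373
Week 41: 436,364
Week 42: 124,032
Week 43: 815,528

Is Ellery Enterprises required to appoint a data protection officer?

Week 32–Week 35: 1,130,541 + 369,788 + 1,186,517 + 226,851 = 2,913,697 (over)
Week 33–Week 36: 369,788 + 1,186,517 + 226,851 + 18,435 = 1,801,591 (under)
Week 34–Week 37: 1,186,517 + 226,851 + 18,435 + 12,558 = 1,444,361 (under)
Week 35–Week 38: 226,851 + 18,435 + 12,558 + 147,856 = 405,700 (under)
Week 36–Week 39: 18,435 + 12,558 + 147,856 + 109,048 = 287,897 (under)
Week 37–Week 40: 12,558 + 147,856 + 109,048 + 224,373 = 493,835 (under)
Week 38–Week 41: 147,856 + 109,048 + 224,373 + 436,364 = 917,641 (under)
Week 39–Week 42: 109,048 + 224,373 + 436,364 + 124,032 = 893,817 (under)
Week 40–Week 43: 224,373 + 436,364 + 124,032 + 815,528 = 1,600,297 (under)
At least one window exceeds 2,060,000.

Yes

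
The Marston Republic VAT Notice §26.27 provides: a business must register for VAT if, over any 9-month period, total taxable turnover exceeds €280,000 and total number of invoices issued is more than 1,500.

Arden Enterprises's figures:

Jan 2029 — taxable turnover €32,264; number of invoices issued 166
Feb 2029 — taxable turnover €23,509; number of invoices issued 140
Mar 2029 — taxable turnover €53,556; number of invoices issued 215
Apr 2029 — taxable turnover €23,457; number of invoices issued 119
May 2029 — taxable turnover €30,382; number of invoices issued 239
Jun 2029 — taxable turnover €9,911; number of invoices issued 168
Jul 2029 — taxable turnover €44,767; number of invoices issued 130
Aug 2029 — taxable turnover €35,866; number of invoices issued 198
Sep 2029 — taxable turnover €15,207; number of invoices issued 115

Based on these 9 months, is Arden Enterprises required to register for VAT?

Total taxable turnover: €32,264 + €23,509 + €53,556 + €23,457 + €30,382 + €9,911 + €44,767 + €35,866 + €15,207 = €268,919 (≤ €280,000).
Total number of invoices issued: 166 + 140 + 215 + 119 + 239 + 168 + 130 + 198 + 115 = 1,490 (≤ 1,500).
The test is 'and': the rule requires both, and at least one is not exceeded.

No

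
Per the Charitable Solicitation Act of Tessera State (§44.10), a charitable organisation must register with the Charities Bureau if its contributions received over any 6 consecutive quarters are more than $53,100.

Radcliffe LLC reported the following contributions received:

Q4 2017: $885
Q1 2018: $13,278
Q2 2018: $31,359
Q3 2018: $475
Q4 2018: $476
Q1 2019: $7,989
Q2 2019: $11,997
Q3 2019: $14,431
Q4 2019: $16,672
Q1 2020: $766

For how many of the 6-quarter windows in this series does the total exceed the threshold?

Q4 2017–Q1 2019: $885 + $13,278 + $31,359 + $475 + $476 + $7,989 = $54,462 (over)
Q1 2018–Q2 2019: $13,278 + $31,359 + $475 + $476 + $7,989 + $11,997 = $65,574 (over)
Q2 2018–Q3 2019: $31,359 + $475 + $476 + $7,989 + $11,997 + $14,431 = $66,727 (over)
Q3 2018–Q4 2019: $475 + $476 + $7,989 + $11,997 + $14,431 + $16,672 = $52,040 (under)
Q4 2018–Q1 2020: $476 + $7,989 + $11,997 + $14,431 + $16,672 + $766 = $52,331 (under)
3 windows exceed the threshold.

3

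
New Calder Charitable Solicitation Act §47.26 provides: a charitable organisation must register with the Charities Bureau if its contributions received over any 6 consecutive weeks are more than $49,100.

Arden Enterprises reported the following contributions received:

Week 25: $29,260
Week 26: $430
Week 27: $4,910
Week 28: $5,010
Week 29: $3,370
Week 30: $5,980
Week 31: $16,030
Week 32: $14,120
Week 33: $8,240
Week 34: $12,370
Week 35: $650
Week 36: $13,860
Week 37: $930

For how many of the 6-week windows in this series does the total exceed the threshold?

Week 25–Week 30: $29,260 + $430 + $4,910 + $5,010 + $3,370 + $5,980 = $48,960 (under)
Week 26–Week 31: $430 + $4,910 + $5,010 + $3,370 + $5,980 + $16,030 = $35,730 (under)
Week 27–Week 32: $4,910 + $5,010 + $3,370 + $5,980 + $16,030 + $14,120 = $49,420 (over)
Week 28–Week 33: $5,010 + $3,370 + $5,980 + $16,030 + $14,120 + $8,240 = $52,750 (over)
Week 29–Week 34: $3,370 + $5,980 + $16,030 + $14,120 + $8,240 + $12,370 = $60,110 (over)
Week 30–Week 35: $5,980 + $16,030 + $14,120 + $8,240 + $12,370 + $650 = $57,390 (over)
Week 31–Week 36: $16,030 + $14,120 + $8,240 + $12,370 + $650 + $13,860 = $65,270 (over)
Week 32–Week 37: $14,120 + $8,240 + $12,370 + $650 + $13,860 + $930 = $50,170 (over)
6 windows exceed the threshold.

6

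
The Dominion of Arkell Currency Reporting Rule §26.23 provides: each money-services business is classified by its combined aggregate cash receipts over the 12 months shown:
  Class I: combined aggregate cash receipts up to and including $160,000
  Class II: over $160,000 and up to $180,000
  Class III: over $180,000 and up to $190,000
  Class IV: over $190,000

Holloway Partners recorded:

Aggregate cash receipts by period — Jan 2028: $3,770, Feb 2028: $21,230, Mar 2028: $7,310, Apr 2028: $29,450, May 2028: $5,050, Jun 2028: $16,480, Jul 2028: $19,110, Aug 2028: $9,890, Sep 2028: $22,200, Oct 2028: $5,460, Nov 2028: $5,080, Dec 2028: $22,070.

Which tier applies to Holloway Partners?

Combined aggregate cash receipts: $3,770 + $21,230 + $7,310 + $29,450 + $5,050 + $16,480 + $19,110 + $9,890 + $22,200 + $5,460 + $5,080 + $22,070 = $167,100.
$160,000 < $167,100 ≤ $180,000, so Class II applies.

Class II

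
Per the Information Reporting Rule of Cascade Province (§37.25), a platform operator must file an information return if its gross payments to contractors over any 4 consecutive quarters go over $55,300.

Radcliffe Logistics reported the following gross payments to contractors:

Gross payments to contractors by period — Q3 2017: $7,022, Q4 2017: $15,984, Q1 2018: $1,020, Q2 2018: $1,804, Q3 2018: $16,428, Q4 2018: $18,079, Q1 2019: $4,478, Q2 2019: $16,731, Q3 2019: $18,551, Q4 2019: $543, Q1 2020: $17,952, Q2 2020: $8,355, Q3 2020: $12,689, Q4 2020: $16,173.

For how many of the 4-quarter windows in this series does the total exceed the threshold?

2

Q3 2017–Q2 2018: $7,022 + $15,984 + $1,020 + $1,804 = $25,830 (under)
Q4 2017–Q3 2018: $15,984 + $1,020 + $1,804 + $16,428 = $35,236 (under)
Q1 2018–Q4 2018: $1,020 + $1,804 + $16,428 + $18,079 = $37,331 (under)
Q2 2018–Q1 2019: $1,804 + $16,428 + $18,079 + $4,478 = $40,789 (under)
Q3 2018–Q2 2019: $16,428 + $18,079 + $4,478 + $16,731 = $55,716 (over)
Q4 2018–Q3 2019: $18,079 + $4,478 + $16,731 + $18,551 = $57,839 (over)
Q1 2019–Q4 2019: $4,478 + $16,731 + $18,551 + $543 = $40,303 (under)
Q2 2019–Q1 2020: $16,731 + $18,551 + $543 + $17,952 = $53,777 (under)
Q3 2019–Q2 2020: $18,551 + $543 + $17,952 + $8,355 = $45,401 (under)
Q4 2019–Q3 2020: $543 + $17,952 + $8,355 + $12,689 = $39,539 (under)
Q1 2020–Q4 2020: $17,952 + $8,355 + $12,689 + $16,173 = $55,169 (under)
2 windows exceed the threshold.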